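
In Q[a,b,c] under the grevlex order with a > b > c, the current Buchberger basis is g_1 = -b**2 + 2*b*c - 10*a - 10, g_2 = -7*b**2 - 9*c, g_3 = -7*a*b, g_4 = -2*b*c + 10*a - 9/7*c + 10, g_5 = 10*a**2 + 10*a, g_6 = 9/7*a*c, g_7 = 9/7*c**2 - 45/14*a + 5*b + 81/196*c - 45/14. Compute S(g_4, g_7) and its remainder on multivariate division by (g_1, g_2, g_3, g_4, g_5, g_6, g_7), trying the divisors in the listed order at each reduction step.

lcm(LM(g_4), LM(g_7)) = b*c**2.
S = (lcm/LT(g_4))·g_4 − (lcm/LT(g_7))·g_7 = 5/2*a*b - 35/9*b**2 - 5*a*c - 9/28*b*c + 9/14*c**2 + 5/2*b - 5*c.
Reduce S modulo (g_1, g_2, g_3, g_4, g_5, g_6, g_7) in that order:
  leading term a*b: subtract (-5/14)·g_3 from 5/2*a*b - 35/9*b**2 - 5*a*c - 9/28*b*c + 9/14*c**2 + 5/2*b - 5*c → -35/9*b**2 - 5*a*c - 9/28*b*c + 9/14*c**2 + 5/2*b - 5*c
  leading term b**2: subtract (35/9)·g_1 from -35/9*b**2 - 5*a*c - 9/28*b*c + 9/14*c**2 + 5/2*b - 5*c → -5*a*c - 2041/252*b*c + 9/14*c**2 + 350/9*a + 5/2*b - 5*c + 350/9
  leading term a*c: subtract (-35/9)·g_6 from -5*a*c - 2041/252*b*c + 9/14*c**2 + 350/9*a + 5/2*b - 5*c + 350/9 → -2041/252*b*c + 9/14*c**2 + 350/9*a + 5/2*b - 5*c + 350/9
  leading term b*c: subtract (2041/504)·g_4 from -2041/252*b*c + 9/14*c**2 + 350/9*a + 5/2*b - 5*c + 350/9 → 9/14*c**2 - 45/28*a + 5/2*b + 81/392*c - 45/28
  leading term c**2: subtract (1/2)·g_7 from 9/14*c**2 - 45/28*a + 5/2*b + 81/392*c - 45/28 → 0
The remainder is 0, so this S-polynomial contributes no new basis element.
An S-polynomial is built so that the two leading terms cancel; whether anything survives reduction is exactly the Gröbner-basis criterion.

S(g_4, g_7) = 5/2*a*b - 35/9*b**2 - 5*a*c - 9/28*b*c + 9/14*c**2 + 5/2*b - 5*c; remainder on division = 0.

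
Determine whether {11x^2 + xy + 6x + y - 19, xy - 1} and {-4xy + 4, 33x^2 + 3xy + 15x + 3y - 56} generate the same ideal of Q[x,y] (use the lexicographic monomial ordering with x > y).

No, the ideals differ.

Since reduced Gröbner bases are canonical representatives of ideals under a given ordering, it suffices to compute and compare them.
Buchberger on the first generating set:
f_1 = 11x^2 + xy + 6x + y - 19, LT = x^2.
f_2 = xy - 1, LT = xy.

S(f_1,f_2): lcm = x^2y. S = 1/11xy^2 + 6/11xy + x + 1/11y^2 - 19/11y.
  leading term xy^2: subtract (1/11y)·f_2 from 1/11xy^2 + 6/11xy + x + 1/11y^2 - 19/11y → 6/11xy + x + 1/11y^2 - 18/11y
  leading term xy: subtract (6/11)·f_2 from 6/11xy + x + 1/11y^2 - 18/11y → x + 1/11y^2 - 18/11y + 6/11
  leading term x: no divisor's leading term divides it; move x to the remainder.
  leading term y^2: no divisor's leading term divides it; move 1/11y^2 to the remainder.
  leading term y: no divisor's leading term divides it; move -18/11y to the remainder.
  leading term 1: no divisor's leading term divides it; move 6/11 to the remainder.
  remainder x + 1/11y^2 - 18/11y + 6/11 ≠ 0; add g_3 = x + 1/11y^2 - 18/11y + 6/11 to the basis.

S(f_2,g_3): lcm = xy. S = -1/11y^3 + 18/11y^2 - 6/11y - 1.
  leading term y^3: no divisor's leading term divides it; move -1/11y^3 to the remainder.
  leading term y^2: no divisor's leading term divides it; move 18/11y^2 to the remainder.
  leading term y: no divisor's leading term divides it; move -6/11y to the remainder.
  leading term 1: no divisor's leading term divides it; move -1 to the remainder.
  remainder -1/11y^3 + 18/11y^2 - 6/11y - 1 ≠ 0; add g_4 = -1/11y^3 + 18/11y^2 - 6/11y - 1 to the basis.

The other S-polynomials (S(f_1,g_3), S(f_1,g_4), S(f_2,g_4), S(g_3,g_4)) all reduce to 0 modulo the current basis, so we have a Gröbner basis.
Inter-reduce: drop elements whose leading term is divisible by another's, tail-reduce, and make monic.
Reduced Gröbner basis: {x + 1/11y^2 - 18/11y + 6/11, y^3 - 18y^2 + 6y + 11}.

Buchberger on the second generating set:
h_1 = -4xy + 4, LT = xy.
h_2 = 33x^2 + 3xy + 15x + 3y - 56, LT = x^2.

S(h_1,h_2): lcm = x^2y. S = -1/11xy^2 - 5/11xy - x - 1/11y^2 + 56/33y.
  leading term xy^2: subtract (1/44y)·h_1 from -1/11xy^2 - 5/11xy - x - 1/11y^2 + 56/33y → -5/11xy - x - 1/11y^2 + 53/33y
  leading term xy: subtract (5/44)·h_1 from -5/11xy - x - 1/11y^2 + 53/33y → -x - 1/11y^2 + 53/33y - 5/11
  leading term x: no divisor's leading term divides it; move -x to the remainder.
  leading term y^2: no divisor's leading term divides it; move -1/11y^2 to the remainder.
  leading term y: no divisor's leading term divides it; move 53/33y to the remainder.
  leading term 1: no divisor's leading term divides it; move -5/11 to the remainder.
  remainder -x - 1/11y^2 + 53/33y - 5/11 ≠ 0; add k_3 = -x - 1/11y^2 + 53/33y - 5/11 to the basis.

S(h_1,k_3): lcm = xy. S = -1/11y^3 + 53/33y^2 - 5/11y - 1.
  leading term y^3: no divisor's leading term divides it; move -1/11y^3 to the remainder.
  leading term y^2: no divisor's leading term divides it; move 53/33y^2 to the remainder.
  leading term y: no divisor's leading term divides it; move -5/11y to the remainder.
  leading term 1: no divisor's leading term divides it; move -1 to the remainder.
  remainder -1/11y^3 + 53/33y^2 - 5/11y - 1 ≠ 0; add k_4 = -1/11y^3 + 53/33y^2 - 5/11y - 1 to the basis.

The other S-polynomials (S(h_2,k_3), S(h_1,k_4), S(h_2,k_4), S(k_3,k_4)) all reduce to 0 modulo the current basis, so we have a Gröbner basis.
Inter-reduce: drop elements whose leading term is divisible by another's, tail-reduce, and make monic.
Reduced Gröbner basis: {x + 1/11y^2 - 53/33y + 5/11, y^3 - 53/3y^2 + 5y + 11}.

Since the reduced bases disagree, the two ideals are not the same.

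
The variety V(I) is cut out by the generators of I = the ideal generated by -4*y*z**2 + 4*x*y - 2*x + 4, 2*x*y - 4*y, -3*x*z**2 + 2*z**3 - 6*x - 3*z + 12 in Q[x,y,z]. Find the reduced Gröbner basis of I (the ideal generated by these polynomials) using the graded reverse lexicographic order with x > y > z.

G = {y*z**2 + 1/2*x - 2*y - 1, z**3 + 27/2*y*z - 3*z**2 - 63/4*x + 51*y - 3/2*z + 63/2, x**2 - 4*x + 4, x*y - 2*y, y**2, x*z - y*z - 3*x + 12*y - 2*z + 6}

f_1 = -4*y*z**2 + 4*x*y - 2*x + 4, LT = y*z**2.
f_2 = 2*x*y - 4*y, LT = x*y.
f_3 = -3*x*z**2 + 2*z**3 - 6*x - 3*z + 12, LT = x*z**2.

S(f_1,f_2): lcm = x*y*z**2. S = -x**2*y + 2*y*z**2 + 1/2*x**2 - x.
  reduce S modulo (f_1, f_2, f_3):
  remainder 1/2*x**2 - 2*x + 2 ≠ 0; add g_4 = 1/2*x**2 - 2*x + 2 to the basis.

S(f_1,f_3): lcm = x*y*z**2. S = 2/3*y*z**3 - x**2*y + 1/2*x**2 - 2*x*y - y*z - x + 4*y.
  reduce S modulo (f_1, f_2, f_3, g_4):
  remainder -1/3*x*z + 1/3*y*z + x - 4*y + 2/3*z - 2 ≠ 0; add g_5 = -1/3*x*z + 1/3*y*z + x - 4*y + 2/3*z - 2 to the basis.

S(f_3,g_4): lcm = x**2*z**2. S = -2/3*x*z**3 + 4*x*z**2 + 2*x**2 + x*z - 4*z**2 - 4*x.
  reduce S modulo (f_1, f_2, f_3, g_4, g_5):
  remainder -4/9*z**4 + 8/3*z**3 + 7/3*y*z - 10/3*z**2 + 3*x - 28*y - 2*z - 6 ≠ 0; add g_6 = -4/9*z**4 + 8/3*z**3 + 7/3*y*z - 10/3*z**2 + 3*x - 28*y - 2*z - 6 to the basis.

S(f_1,g_5): lcm = x*y*z**2. S = y**2*z**2 - x**2*y + 3*x*y*z - 12*y**2*z + 2*y*z**2 + 1/2*x**2 - 6*y*z - x.
  reduce S modulo (f_1, f_2, f_3, g_4, g_5, g_6):
  remainder -12*y**2*z + 2*y**2 ≠ 0; add g_7 = -12*y**2*z + 2*y**2 to the basis.

S(f_2,g_5): lcm = x*y*z. S = y**2*z + 3*x*y - 12*y**2 - 6*y.
  reduce S modulo (f_1, f_2, f_3, g_4, g_5, g_6, g_7):
  remainder -71/6*y**2 ≠ 0; add g_8 = -71/6*y**2 to the basis.

S(f_3,g_5): lcm = x*z**2. S = y*z**2 - 2/3*z**3 + 3*x*z - 12*y*z + 2*z**2 + 2*x - 5*z - 4.
  reduce S modulo (f_1, f_2, f_3, g_4, g_5, g_6, g_7, g_8):
  remainder -2/3*z**3 - 9*y*z + 2*z**2 + 21/2*x - 34*y + z - 21 ≠ 0; add g_9 = -2/3*z**3 - 9*y*z + 2*z**2 + 21/2*x - 34*y + z - 21 to the basis.

The other S-polynomials (S(f_2,f_3), S(f_1,g_4), S(f_2,g_4), S(g_4,g_5), S(f_1,g_6), S(f_2,g_6), S(f_3,g_6), S(g_4,g_6), S(g_5,g_6), S(f_1,g_7), S(f_2,g_7), S(f_3,g_7), S(g_4,g_7), S(g_5,g_7), S(g_6,g_7), S(f_1,g_8), S(f_2,g_8), S(f_3,g_8), S(g_4,g_8), S(g_5,g_8), S(g_6,g_8), S(g_7,g_8), S(f_1,g_9), S(f_2,g_9), S(f_3,g_9), S(g_4,g_9), S(g_5,g_9), S(g_6,g_9), S(g_7,g_9), S(g_8,g_9)) all reduce to 0 modulo the current basis, so we have a Gröbner basis.
Inter-reduce: drop elements whose leading term is divisible by another's, tail-reduce, and make monic.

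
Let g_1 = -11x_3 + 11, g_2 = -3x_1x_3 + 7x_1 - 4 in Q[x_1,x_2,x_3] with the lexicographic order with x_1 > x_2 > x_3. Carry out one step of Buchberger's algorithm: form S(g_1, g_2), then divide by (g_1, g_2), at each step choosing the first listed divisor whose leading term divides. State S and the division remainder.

S(g_1, g_2) = 4/3x_1 - 4/3; remainder on division = 4/3x_1 - 4/3.

lcm(LM(g_1), LM(g_2)) = x_1x_3.
S = (lcm/LT(g_1))·g_1 − (lcm/LT(g_2))·g_2 = 4/3x_1 - 4/3.
Reduce S modulo (g_1, g_2) in that order:
  leading term x_1: no divisor's leading term divides it; move 4/3x_1 to the remainder.
  leading term 1: no divisor's leading term divides it; move -4/3 to the remainder.
The remainder 4/3x_1 - 4/3 is nonzero, so it would be added as the next basis element.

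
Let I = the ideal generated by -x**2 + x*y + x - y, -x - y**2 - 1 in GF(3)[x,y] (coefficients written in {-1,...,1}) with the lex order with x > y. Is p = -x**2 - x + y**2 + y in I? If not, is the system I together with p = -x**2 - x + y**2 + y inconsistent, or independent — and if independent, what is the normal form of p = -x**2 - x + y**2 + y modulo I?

-x**2 - x + y**2 + y is independent of I; its normal form modulo I is y**3 - 1.

First compute the reduced Gröbner basis of I by Buchberger's algorithm.
f_1 = -x**2 + x*y + x - y, LT = x**2.
f_2 = -x - y**2 - 1, LT = x.

S(f_1,f_2): lcm = x**2. S = -x*y**2 - x*y + x + y.
  leading term x*y**2: subtract (y**2)·f_2 from -x*y**2 - x*y + x + y → -x*y + x + y**4 + y**2 + y
  leading term x*y: subtract (y)·f_2 from -x*y + x + y**4 + y**2 + y → x + y**4 + y**3 + y**2 - y
  leading term x: subtract (-1)·f_2 from x + y**4 + y**3 + y**2 - y → y**4 + y**3 - y - 1
  leading term y**4: no divisor's leading term divides it; move y**4 to the remainder.
  leading term y**3: no divisor's leading term divides it; move y**3 to the remainder.
  leading term y: no divisor's leading term divides it; move -y to the remainder.
  leading term 1: no divisor's leading term divides it; move -1 to the remainder.
  remainder y**4 + y**3 - y - 1 ≠ 0; add h_3 = y**4 + y**3 - y - 1 to the basis.

The other S-polynomials (S(f_1,h_3), S(f_2,h_3)) all reduce to 0 modulo the current basis, so we have a Gröbner basis.
Inter-reduce: drop elements whose leading term is divisible by another's, tail-reduce, and make monic.
Reduced Gröbner basis: {x + y**2 + 1, y**4 + y**3 - y - 1}.
Label its elements g_1 = x + y**2 + 1, g_2 = y**4 + y**3 - y - 1.

Reduce p = -x**2 - x + y**2 + y modulo G:
  leading term x**2: subtract (-x)·g_1 from -x**2 - x + y**2 + y → x*y**2 + y**2 + y
  leading term x*y**2: subtract (y**2)·g_1 from x*y**2 + y**2 + y → -y**4 + y
  leading term y**4: subtract (-1)·g_2 from -y**4 + y → y**3 - 1
  leading term y**3: no divisor's leading term divides it; move y**3 to the remainder.
  leading term 1: no divisor's leading term divides it; move -1 to the remainder.
  normal form = y**3 - 1.
The normal form is nonzero, so p ∉ I. Since p minus its normal form lies in I, I + (p) = I + (r) where r = y**3 - 1; decide whether this ideal is the whole ring.
Run Buchberger on G together with r (pairs among the g_i already reduce to 0 since G is a Gröbner basis):
g_1 = x + y**2 + 1, LT = x.
g_2 = y**4 + y**3 - y - 1, LT = y**4.
r = y**3 - 1, LT = y**3.

The S-polynomials (S(g_1,g_2), S(g_1,r), S(g_2,r)) all reduce to 0 modulo the current basis, so we have a Gröbner basis.
Inter-reduce: drop elements whose leading term is divisible by another's, tail-reduce, and make monic.
Reduced Gröbner basis: {x + y**2 + 1, y**3 - 1}.
The reduced Gröbner basis of I + (p) is {x + y**2 + 1, y**3 - 1} ≠ {1}, a proper ideal, so the enlarged system stays consistent: p is independent of I, with normal form y**3 - 1.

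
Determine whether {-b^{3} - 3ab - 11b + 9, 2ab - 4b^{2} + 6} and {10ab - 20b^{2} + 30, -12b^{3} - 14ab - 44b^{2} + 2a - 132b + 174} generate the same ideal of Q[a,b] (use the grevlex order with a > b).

No, the ideals differ.

Since reduced Gröbner bases are canonical representatives of ideals under a given ordering, it suffices to compute and compare them.
Buchberger on the first generating set:
f_1 = -b^{3} - 3ab - 11b + 9, LT = b^{3}.
f_2 = 2ab - 4b^{2} + 6, LT = ab.

S(f_1,f_2): lcm = ab^{3}. S = 2b^{4} + 3a^{2}b + 11ab - 3b^{2} - 9a.
  reduce S modulo (f_1, f_2):
  remainder -3b^{2} - 18a + 18b - 33 ≠ 0; add g_3 = -3b^{2} - 18a + 18b - 33 to the basis.

S(f_2,g_3): lcm = ab^{2}. S = -2b^{3} - 6a^{2} + 6ab - 11a + 3b.
  reduce S modulo (f_1, f_2, g_3):
  remainder -6a^{2} - 155a + 169b - 318 ≠ 0; add g_4 = -6a^{2} - 155a + 169b - 318 to the basis.

The other S-polynomials (S(f_1,g_3), S(f_1,g_4), S(f_2,g_4), S(g_3,g_4)) all reduce to 0 modulo the current basis, so we have a Gröbner basis.
Inter-reduce: drop elements whose leading term is divisible by another's, tail-reduce, and make monic.
Reduced Gröbner basis: {a^{2} + \tfrac{155}{6}a - \tfrac{169}{6}b + 53, ab + 12a - 12b + 25, b^{2} + 6a - 6b + 11}.

Buchberger on the second generating set:
h_1 = 10ab - 20b^{2} + 30, LT = ab.
h_2 = -12b^{3} - 14ab - 44b^{2} + 2a - 132b + 174, LT = b^{3}.

S(h_1,h_2): lcm = ab^{3}. S = -2b^{4} - \tfrac{7}{6}a^{2}b - \tfrac{11}{3}ab^{2} + \tfrac{1}{6}a^{2} - 11ab + 3b^{2} + \tfrac{29}{2}a.
  reduce S modulo (h_1, h_2):
  remainder \tfrac{1}{6}a^{2} + \tfrac{7}{3}b^{2} + 18a - 18b + 34 ≠ 0; add k_3 = \tfrac{1}{6}a^{2} + \tfrac{7}{3}b^{2} + 18a - 18b + 34 to the basis.

The other S-polynomials (S(h_1,k_3), S(h_2,k_3)) all reduce to 0 modulo the current basis, so we have a Gröbner basis.
Inter-reduce: drop elements whose leading term is divisible by another's, tail-reduce, and make monic.
Reduced Gröbner basis: {b^{3} + 6b^{2} - \tfrac{1}{6}a + 11b - 18, a^{2} + 14b^{2} + 108a - 108b + 204, ab - 2b^{2} + 3}.

The bases are distinct; the ideals are different.
The same test decides containment: I ⊆ J iff every generator of I reduces to 0 modulo a Gröbner basis of J.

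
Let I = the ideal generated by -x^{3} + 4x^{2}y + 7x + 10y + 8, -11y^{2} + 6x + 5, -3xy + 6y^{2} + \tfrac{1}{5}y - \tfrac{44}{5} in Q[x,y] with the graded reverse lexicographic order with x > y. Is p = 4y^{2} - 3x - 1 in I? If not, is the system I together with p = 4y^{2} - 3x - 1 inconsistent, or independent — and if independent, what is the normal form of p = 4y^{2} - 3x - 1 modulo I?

4y^{2} - 3x - 1 lies in I (it reduces to 0).

First compute the reduced Gröbner basis of I by Buchberger's algorithm.
f_1 = -x^{3} + 4x^{2}y + 7x + 10y + 8, LT = x^{3}.
f_2 = -11y^{2} + 6x + 5, LT = y^{2}.
f_3 = -3xy + 6y^{2} + \tfrac{1}{5}y - \tfrac{44}{5}, LT = xy.

S(f_1,f_3): lcm = x^{3}y. S = -2x^{2}y^{2} + \tfrac{1}{15}x^{2}y - \tfrac{44}{15}x^{2} - 7xy - 10y^{2} - 8y.
  reduce S modulo (f_1, f_2, f_3):
  remainder -\tfrac{15482}{1815}x^{2} - \tfrac{336002}{27225}x - \tfrac{720034}{37125}y + \tfrac{603106}{408375} ≠ 0; add h_4 = -\tfrac{15482}{1815}x^{2} - \tfrac{336002}{27225}x - \tfrac{720034}{37125}y + \tfrac{603106}{408375} to the basis.

S(f_2,f_3): lcm = xy^{2}. S = 2y^{3} - \tfrac{6}{11}x^{2} + \tfrac{1}{15}y^{2} - \tfrac{5}{11}x - \tfrac{44}{15}y.
  reduce S modulo (f_1, f_2, f_3, h_4):
  remainder \tfrac{7311069}{4683305}x - \tfrac{1514212}{2128775}y - \tfrac{53211677}{23416525} ≠ 0; add h_5 = \tfrac{7311069}{4683305}x - \tfrac{1514212}{2128775}y - \tfrac{53211677}{23416525} to the basis.

S(f_1,h_4): lcm = x^{3}. S = -4x^{2}y - \tfrac{168001}{116115}x^{2} - \tfrac{3960187}{1741725}xy - \tfrac{11890522}{1741725}x - 10y - 8.
  reduce S modulo (f_1, f_2, f_3, h_4, h_5):
  remainder \tfrac{583738286054}{94324975215}y + \tfrac{583738286054}{94324975215} ≠ 0; add h_6 = \tfrac{583738286054}{94324975215}y + \tfrac{583738286054}{94324975215} to the basis.

The other S-polynomials (S(f_1,f_2), S(f_2,h_4), S(f_3,h_4), S(f_1,h_5), S(f_2,h_5), S(f_3,h_5), S(h_4,h_5), S(f_1,h_6), S(f_2,h_6), S(f_3,h_6), S(h_4,h_6), S(h_5,h_6)) all reduce to 0 modulo the current basis, so we have a Gröbner basis.
Inter-reduce: drop elements whose leading term is divisible by another's, tail-reduce, and make monic.
Reduced Gröbner basis: {x - 1, y + 1}.
Label its elements g_1 = x - 1, g_2 = y + 1.

Reduce p = 4y^{2} - 3x - 1 modulo G:
  leading term y^{2}: subtract (4y)·g_2 from 4y^{2} - 3x - 1 → -3x - 4y - 1
  leading term x: subtract (-3)·g_1 from -3x - 4y - 1 → -4y - 4
  leading term y: subtract (-4)·g_2 from -4y - 4 → 0
  normal form = 0.
Since the normal form is 0, p ∈ I.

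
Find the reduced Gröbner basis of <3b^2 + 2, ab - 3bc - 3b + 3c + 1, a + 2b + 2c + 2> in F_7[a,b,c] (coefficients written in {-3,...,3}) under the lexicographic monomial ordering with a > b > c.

f_1 = 3b^2 + 2, LT = b^2.
f_2 = ab - 3bc - 3b + 3c + 1, LT = ab.
f_3 = a + 2b + 2c + 2, LT = a.

S(f_1,f_2): lcm = ab^2. S = 3a + 3b^2c + 3b^2 - 3bc - b.
  leading term a: subtract (3)·f_3 from 3a + 3b^2c + 3b^2 - 3bc - b → 3b^2c + 3b^2 - 3bc + c + 1
  leading term b^2c: subtract (c)·f_1 from 3b^2c + 3b^2 - 3bc + c + 1 → 3b^2 - 3bc - c + 1
  leading term b^2: subtract (1)·f_1 from 3b^2 - 3bc - c + 1 → -3bc - c - 1
  leading term bc: no divisor's leading term divides it; move -3bc to the remainder.
  leading term c: no divisor's leading term divides it; move -c to the remainder.
  leading term 1: no divisor's leading term divides it; move -1 to the remainder.
  remainder -3bc - c - 1 ≠ 0; add g_4 = -3bc - c - 1 to the basis.

S(f_2,f_3): lcm = ab. S = -2b^2 + 2bc + 2b + 3c + 1.
  leading term b^2: subtract (-3)·f_1 from -2b^2 + 2bc + 2b + 3c + 1 → 2bc + 2b + 3c
  leading term bc: subtract (-3)·g_4 from 2bc + 2b + 3c → 2b - 3
  leading term b: no divisor's leading term divides it; move 2b to the remainder.
  leading term 1: no divisor's leading term divides it; move -3 to the remainder.
  remainder 2b - 3 ≠ 0; add g_5 = 2b - 3 to the basis.

S(f_2,g_4): lcm = abc. S = 2ac + 2a - 3bc^2 - 3bc + 3c^2 + c.
  leading term ac: subtract (2c)·f_3 from 2ac + 2a - 3bc^2 - 3bc + 3c^2 + c → 2a - 3bc^2 - c^2 - 3c
  leading term a: subtract (2)·f_3 from 2a - 3bc^2 - c^2 - 3c → -3bc^2 + 3b - c^2 + 3
  leading term bc^2: subtract (c)·g_4 from -3bc^2 + 3b - c^2 + 3 → 3b + c + 3
  leading term b: subtract (-2)·g_5 from 3b + c + 3 → c - 3
  leading term c: no divisor's leading term divides it; move c to the remainder.
  leading term 1: no divisor's leading term divides it; move -3 to the remainder.
  remainder c - 3 ≠ 0; add g_6 = c - 3 to the basis.

The other S-polynomials (S(f_1,f_3), S(f_1,g_4), S(f_3,g_4), S(f_1,g_5), S(f_2,g_5), S(f_3,g_5), S(g_4,g_5), S(f_1,g_6), S(f_2,g_6), S(f_3,g_6), S(g_4,g_6), S(g_5,g_6)) all reduce to 0 modulo the current basis, so we have a Gröbner basis.
Inter-reduce: drop elements whose leading term is divisible by another's, tail-reduce, and make monic.

G = {a - 3, b + 2, c - 3}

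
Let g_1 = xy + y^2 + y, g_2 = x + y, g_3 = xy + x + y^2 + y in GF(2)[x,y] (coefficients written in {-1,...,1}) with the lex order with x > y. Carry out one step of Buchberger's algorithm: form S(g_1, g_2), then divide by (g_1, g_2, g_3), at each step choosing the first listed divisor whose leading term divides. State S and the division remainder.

S(g_1, g_2) = y; remainder on division = y.

lcm(LM(g_1), LM(g_2)) = xy.
S = (lcm/LT(g_1))·g_1 − (lcm/LT(g_2))·g_2 = y.
Reduce S modulo (g_1, g_2, g_3) in that order:
  leading term y: no divisor's leading term divides it; move y to the remainder.
The remainder y is nonzero, so it would be added as the next basis element.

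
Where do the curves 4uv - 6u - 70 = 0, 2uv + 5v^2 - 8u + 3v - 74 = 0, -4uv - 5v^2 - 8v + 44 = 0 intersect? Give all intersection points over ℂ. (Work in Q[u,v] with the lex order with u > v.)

{(-5, -2)}

Compute a lex Gröbner basis by Buchberger's algorithm.
f_1 = 4uv - 6u - 70, LT = uv.
f_2 = 2uv - 8u + 5v^2 + 3v - 74, LT = uv.
f_3 = -4uv - 5v^2 - 8v + 44, LT = uv.

S(f_1,f_2): lcm = uv. S = 5/2u - 5/2v^2 - 3/2v + 39/2.
  reduce S modulo (f_1, f_2, f_3):
  remainder 5/2u - 5/2v^2 - 3/2v + 39/2 ≠ 0; add h_4 = 5/2u - 5/2v^2 - 3/2v + 39/2 to the basis.

S(f_1,f_3): lcm = uv. S = -3/2u - 5/4v^2 - 2v - 13/2.
  reduce S modulo (f_1, f_2, f_3, h_4):
  remainder -11/4v^2 - 29/10v + 26/5 ≠ 0; add h_5 = -11/4v^2 - 29/10v + 26/5 to the basis.

S(f_1,h_4): lcm = uv. S = -3/2u + v^3 + 3/5v^2 - 39/5v - 35/2.
  reduce S modulo (f_1, f_2, f_3, h_4, h_5):
  remainder -1149/242v - 1149/121 ≠ 0; add h_6 = -1149/242v - 1149/121 to the basis.

The other S-polynomials (S(f_2,f_3), S(f_2,h_4), S(f_3,h_4), S(f_1,h_5), S(f_2,h_5), S(f_3,h_5), S(h_4,h_5), S(f_1,h_6), S(f_2,h_6), S(f_3,h_6), S(h_4,h_6), S(h_5,h_6)) all reduce to 0 modulo the current basis, so we have a Gröbner basis.
Inter-reduce: drop elements whose leading term is divisible by another's, tail-reduce, and make monic.
Reduced Gröbner basis: {u + 5, v + 2}.

From the last basis element, v + 2 = 0, so v takes values in {-2}. Each choice, substituted upward through the basis, yields the corresponding point(s) of the solution set.
  v = -2: the earlier basis element becomes u + 5 = 0, giving u = -5 — point (-5, -2).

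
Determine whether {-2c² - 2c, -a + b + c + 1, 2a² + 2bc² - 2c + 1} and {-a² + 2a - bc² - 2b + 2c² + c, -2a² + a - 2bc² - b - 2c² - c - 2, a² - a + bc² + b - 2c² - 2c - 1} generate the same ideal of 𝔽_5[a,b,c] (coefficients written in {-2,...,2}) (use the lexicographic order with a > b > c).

Yes, the ideals are equal.

Two ideals are equal iff their reduced Gröbner bases coincide (the reduced basis is unique for a fixed ordering).
Buchberger on the first generating set:
f_1 = -2c² - 2c, LT = c².
f_2 = -a + b + c + 1, LT = a.
f_3 = 2a² + 2bc² - 2c + 1, LT = a².

S(f_2,f_3): lcm = a². S = -ab - ac - a - bc² + c + 2.
  leading term ab: subtract (b)·f_2 from -ab - ac - a - bc² + c + 2 → -ac - a - b² - bc² - bc - b + c + 2
  leading term ac: subtract (c)·f_2 from -ac - a - b² - bc² - bc - b + c + 2 → -a - b² - bc² - 2bc - b - c² + 2
  leading term a: subtract (1)·f_2 from -a - b² - bc² - 2bc - b - c² + 2 → -b² - bc² - 2bc - 2b - c² - c + 1
  leading term b²: no divisor's leading term divides it; move -b² to the remainder.
  leading term bc²: subtract (-2b)·f_1 from -bc² - 2bc - 2b - c² - c + 1 → -bc - 2b - c² - c + 1
  leading term bc: no divisor's leading term divides it; move -bc to the remainder.
  leading term b: no divisor's leading term divides it; move -2b to the remainder.
  leading term c²: subtract (-2)·f_1 from -c² - c + 1 → 1
  leading term 1: no divisor's leading term divides it; move 1 to the remainder.
  remainder -b² - bc - 2b + 1 ≠ 0; add g_4 = -b² - bc - 2b + 1 to the basis.

The other S-polynomials (S(f_1,f_2), S(f_1,f_3), S(f_1,g_4), S(f_2,g_4), S(f_3,g_4)) all reduce to 0 modulo the current basis, so we have a Gröbner basis.
Inter-reduce: drop elements whose leading term is divisible by another's, tail-reduce, and make monic.
Reduced Gröbner basis: {a - b - c - 1, b² + bc + 2b - 1, c² + c}.

Buchberger on the second generating set:
h_1 = -a² + 2a - bc² - 2b + 2c² + c, LT = a².
h_2 = -2a² + a - 2bc² - b - 2c² - c - 2, LT = a².
h_3 = a² - a + bc² + b - 2c² - 2c - 1, LT = a².

S(h_1,h_2): lcm = a². S = a - b + 2c² + c - 1.
  leading term a: no divisor's leading term divides it; move a to the remainder.
  leading term b: no divisor's leading term divides it; move -b to the remainder.
  leading term c²: no divisor's leading term divides it; move 2c² to the remainder.
  leading term c: no divisor's leading term divides it; move c to the remainder.
  leading term 1: no divisor's leading term divides it; move -1 to the remainder.
  remainder a - b + 2c² + c - 1 ≠ 0; add k_4 = a - b + 2c² + c - 1 to the basis.

S(h_1,h_3): lcm = a². S = -a + b + c + 1.
  leading term a: subtract (-1)·k_4 from -a + b + c + 1 → 2c² + 2c
  leading term c²: no divisor's leading term divides it; move 2c² to the remainder.
  leading term c: no divisor's leading term divides it; move 2c to the remainder.
  remainder 2c² + 2c ≠ 0; add k_5 = 2c² + 2c to the basis.

S(h_1,k_4): lcm = a². S = ab - 2ac² - ac - a + bc² + 2b - 2c² - c.
  leading term ab: subtract (b)·k_4 from ab - 2ac² - ac - a + bc² + 2b - 2c² - c → -2ac² - ac - a + b² - bc² - bc - 2b - 2c² - c
  leading term ac²: subtract (-2c²)·k_4 from -2ac² - ac - a + b² - bc² - bc - 2b - 2c² - c → -ac - a + b² + 2bc² - bc - 2b - c⁴ + 2c³ + c² - c
  leading term ac: subtract (-c)·k_4 from -ac - a + b² + 2bc² - bc - 2b - c⁴ + 2c³ + c² - c → -a + b² + 2bc² - 2bc - 2b - c⁴ - c³ + 2c² - 2c
  leading term a: subtract (-1)·k_4 from -a + b² + 2bc² - 2bc - 2b - c⁴ - c³ + 2c² - 2c → b² + 2bc² - 2bc + 2b - c⁴ - c³ - c² - c - 1
  leading term b²: no divisor's leading term divides it; move b² to the remainder.
  leading term bc²: subtract (b)·k_5 from 2bc² - 2bc + 2b - c⁴ - c³ - c² - c - 1 → bc + 2b - c⁴ - c³ - c² - c - 1
  leading term bc: no divisor's leading term divides it; move bc to the remainder.
  leading term b: no divisor's leading term divides it; move 2b to the remainder.
  leading term c⁴: subtract (2c²)·k_5 from -c⁴ - c³ - c² - c - 1 → -c² - c - 1
  leading term c²: subtract (2)·k_5 from -c² - c - 1 → -1
  leading term 1: no divisor's leading term divides it; move -1 to the remainder.
  remainder b² + bc + 2b - 1 ≠ 0; add k_6 = b² + bc + 2b - 1 to the basis.

The other S-polynomials (S(h_2,h_3), S(h_2,k_4), S(h_3,k_4), S(h_1,k_5), S(h_2,k_5), S(h_3,k_5), S(k_4,k_5), S(h_1,k_6), S(h_2,k_6), S(h_3,k_6), S(k_4,k_6), S(k_5,k_6)) all reduce to 0 modulo the current basis, so we have a Gröbner basis.
Inter-reduce: drop elements whose leading term is divisible by another's, tail-reduce, and make monic.
Reduced Gröbner basis: {a - b - c - 1, b² + bc + 2b - 1, c² + c}.

The two bases agree; hence the ideals are identical.
The same test decides containment: I ⊆ J iff every generator of I reduces to 0 modulo a Gröbner basis of J.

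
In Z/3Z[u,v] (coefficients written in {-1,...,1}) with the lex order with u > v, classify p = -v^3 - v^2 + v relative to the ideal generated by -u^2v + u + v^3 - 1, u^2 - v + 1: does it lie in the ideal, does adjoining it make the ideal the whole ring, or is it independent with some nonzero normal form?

Adjoining -v^3 - v^2 + v makes the ideal the whole ring: the system is inconsistent.

First compute the reduced Gröbner basis of I by Buchberger's algorithm.
f_1 = -u^2v + u + v^3 - 1, LT = u^2v.
f_2 = u^2 - v + 1, LT = u^2.

S(f_1,f_2): lcm = u^2v. S = -u - v^3 + v^2 - v + 1.
  reduce S modulo (f_1, f_2):
  remainder -u - v^3 + v^2 - v + 1 ≠ 0; add h_3 = -u - v^3 + v^2 - v + 1 to the basis.

S(f_1,h_3): lcm = u^2v. S = -uv^4 + uv^3 - uv^2 + uv - u - v^3 + 1.
  reduce S modulo (f_1, f_2, h_3):
  remainder v^7 + v^6 - v^4 - v ≠ 0; add h_4 = v^7 + v^6 - v^4 - v to the basis.

S(f_2,h_3): lcm = u^2. S = -uv^3 + uv^2 - uv + u - v + 1.
  reduce S modulo (f_1, f_2, h_3, h_4):
  remainder v^6 + v^5 - v^3 - 1 ≠ 0; add h_5 = v^6 + v^5 - v^3 - 1 to the basis.

The other S-polynomials (S(f_1,h_4), S(f_2,h_4), S(h_3,h_4), S(f_1,h_5), S(f_2,h_5), S(h_3,h_5), S(h_4,h_5)) all reduce to 0 modulo the current basis, so we have a Gröbner basis.
Inter-reduce: drop elements whose leading term is divisible by another's, tail-reduce, and make monic.
Reduced Gröbner basis: {u + v^3 - v^2 + v - 1, v^6 + v^5 - v^3 - 1}.
Label its elements g_1 = u + v^3 - v^2 + v - 1, g_2 = v^6 + v^5 - v^3 - 1.

Reduce p = -v^3 - v^2 + v modulo G:
  leading term v^3: no divisor's leading term divides it; move -v^3 to the remainder.
  leading term v^2: no divisor's leading term divides it; move -v^2 to the remainder.
  leading term v: no divisor's leading term divides it; move v to the remainder.
  normal form = -v^3 - v^2 + v.
The normal form is nonzero, so p ∉ I. Since p minus its normal form lies in I, I + (p) = I + (r) where r = -v^3 - v^2 + v; decide whether this ideal is the whole ring.
Run Buchberger on G together with r (pairs among the g_i already reduce to 0 since G is a Gröbner basis):
g_1 = u + v^3 - v^2 + v - 1, LT = u.
g_2 = v^6 + v^5 - v^3 - 1, LT = v^6.
r = -v^3 - v^2 + v, LT = v^3.

S(g_2,r): lcm = v^6. S = v^4 - v^3 - 1.
  reduce S modulo (g_1, g_2, r):
  remainder v - 1 ≠ 0; add m_4 = v - 1 to the basis.

S(r,m_4): lcm = v^3. S = -v^2 - v.
  reduce S modulo (g_1, g_2, r, m_4):
  remainder 1 ≠ 0; add m_5 = 1 to the basis.

The other S-polynomials (S(g_1,g_2), S(g_1,r), S(g_1,m_4), S(g_2,m_4), S(g_1,m_5), S(g_2,m_5), S(r,m_5), S(m_4,m_5)) all reduce to 0 modulo the current basis, so we have a Gröbner basis.
Inter-reduce: drop elements whose leading term is divisible by another's, tail-reduce, and make monic.
Reduced Gröbner basis: {1}.
The reduced Gröbner basis of I + (p) is {1}: the ideal is the whole ring, so the enlarged system has no common solution — adjoining p is inconsistent.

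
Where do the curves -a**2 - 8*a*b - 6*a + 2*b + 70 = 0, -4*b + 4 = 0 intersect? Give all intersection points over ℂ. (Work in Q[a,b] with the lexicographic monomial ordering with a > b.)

{(-18, 1), (4, 1)}

Compute a lex Gröbner basis by Buchberger's algorithm.
f_1 = -a**2 - 8*a*b - 6*a + 2*b + 70, LT = a**2.
f_2 = -4*b + 4, LT = b.

The S-polynomials (S(f_1,f_2)) all reduce to 0 modulo the current basis, so we have a Gröbner basis.
Inter-reduce: drop elements whose leading term is divisible by another's, tail-reduce, and make monic.
Reduced Gröbner basis: {a**2 + 14*a - 72, b - 1}.

The lex basis is triangular: the last element involves only b. Solving b - 1 = 0 gives b ∈ {1}; substituting each value into the earlier elements determines the remaining variables.
  b = 1: the earlier basis element becomes a**2 + 14*a - 72 = 0, giving a = -18, 4 — points (-18, 1), (4, 1).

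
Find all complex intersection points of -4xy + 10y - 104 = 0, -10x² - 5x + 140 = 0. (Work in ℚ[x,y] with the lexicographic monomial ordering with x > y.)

Compute a lex Gröbner basis by Buchberger's algorithm.
f_1 = -4xy + 10y - 104, LT = xy.
f_2 = -10x² - 5x + 140, LT = x².

S(f_1,f_2): lcm = x²y. S = -3xy + 26x + 14y.
  leading term xy: subtract (¾)·f_1 from -3xy + 26x + 14y → 26x + 13/2y + 78
  leading term x: no divisor's leading term divides it; move 26x to the remainder.
  leading term y: no divisor's leading term divides it; move 13/2y to the remainder.
  leading term 1: no divisor's leading term divides it; move 78 to the remainder.
  remainder 26x + 13/2y + 78 ≠ 0; add h_3 = 26x + 13/2y + 78 to the basis.

S(f_1,h_3): lcm = xy. S = -¼y² - 11/2y + 26.
  leading term y²: no divisor's leading term divides it; move -¼y² to the remainder.
  leading term y: no divisor's leading term divides it; move -11/2y to the remainder.
  leading term 1: no divisor's leading term divides it; move 26 to the remainder.
  remainder -¼y² - 11/2y + 26 ≠ 0; add h_4 = -¼y² - 11/2y + 26 to the basis.

The other S-polynomials (S(f_2,h_3), S(f_1,h_4), S(f_2,h_4), S(h_3,h_4)) all reduce to 0 modulo the current basis, so we have a Gröbner basis.
Inter-reduce: drop elements whose leading term is divisible by another's, tail-reduce, and make monic.
Reduced Gröbner basis: {x + ¼y + 3, y² + 22y - 104}.

A lex Gröbner basis eliminates variables successively. Here y² + 22y - 104 depends only on y, with roots {-26, 4}; lifting each root through the earlier basis elements recovers the full solutions.
  y = -26: the earlier basis element becomes x - 7/2 = 0, giving x = 7/2 — point (7/2, -26).
  y = 4: the earlier basis element becomes x + 4 = 0, giving x = -4 — point (-4, 4).
Substituting each solution back into the original system confirms all equations vanish.

{(7/2, -26), (-4, 4)}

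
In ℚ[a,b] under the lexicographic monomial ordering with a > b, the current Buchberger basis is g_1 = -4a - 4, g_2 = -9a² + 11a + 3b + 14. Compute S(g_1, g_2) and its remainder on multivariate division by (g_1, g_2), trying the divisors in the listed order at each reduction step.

S(g_1, g_2) = 20/9a + ⅓b + 14/9; remainder on division = ⅓b - ⅔.

lcm(LM(g_1), LM(g_2)) = a².
S = (lcm/LT(g_1))·g_1 − (lcm/LT(g_2))·g_2 = 20/9a + ⅓b + 14/9.
Reduce S modulo (g_1, g_2) in that order:
  leading term a: subtract (-5/9)·g_1 from 20/9a + ⅓b + 14/9 → ⅓b - ⅔
  leading term b: no divisor's leading term divides it; move ⅓b to the remainder.
  leading term 1: no divisor's leading term divides it; move -⅔ to the remainder.
The remainder ⅓b - ⅔ is nonzero, so it would be added as the next basis element.
An S-polynomial is built so that the two leading terms cancel; whether anything survives reduction is exactly the Gröbner-basis criterion.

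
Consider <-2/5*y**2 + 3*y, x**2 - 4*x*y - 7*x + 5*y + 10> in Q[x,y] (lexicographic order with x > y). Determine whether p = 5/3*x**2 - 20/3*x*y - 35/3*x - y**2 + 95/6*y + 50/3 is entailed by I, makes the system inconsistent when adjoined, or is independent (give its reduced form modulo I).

First compute the reduced Gröbner basis of I by Buchberger's algorithm.
f_1 = -2/5*y**2 + 3*y, LT = y**2.
f_2 = x**2 - 4*x*y - 7*x + 5*y + 10, LT = x**2.

The S-polynomials (S(f_1,f_2)) all reduce to 0 modulo the current basis, so we have a Gröbner basis.
Inter-reduce: drop elements whose leading term is divisible by another's, tail-reduce, and make monic.
Reduced Gröbner basis: {x**2 - 4*x*y - 7*x + 5*y + 10, y**2 - 15/2*y}.
Label its elements g_1 = x**2 - 4*x*y - 7*x + 5*y + 10, g_2 = y**2 - 15/2*y.

Reduce p = 5/3*x**2 - 20/3*x*y - 35/3*x - y**2 + 95/6*y + 50/3 modulo G:
  leading term x**2: subtract (5/3)·g_1 from 5/3*x**2 - 20/3*x*y - 35/3*x - y**2 + 95/6*y + 50/3 → -y**2 + 15/2*y
  leading term y**2: subtract (-1)·g_2 from -y**2 + 15/2*y → 0
  normal form = 0.
Since the normal form is 0, p ∈ I.

5/3*x**2 - 20/3*x*y - 35/3*x - y**2 + 95/6*y + 50/3 lies in I (it reduces to 0).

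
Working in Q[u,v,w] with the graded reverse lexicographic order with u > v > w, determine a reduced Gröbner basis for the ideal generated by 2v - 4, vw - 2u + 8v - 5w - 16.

G = {u + 3/2w, v - 2}

f_1 = 2v - 4, LT = v.
f_2 = vw - 2u + 8v - 5w - 16, LT = vw.

S(f_1,f_2): lcm = vw. S = 2u - 8v + 3w + 16.
  leading term u: no divisor's leading term divides it; move 2u to the remainder.
  leading term v: subtract (-4)·f_1 from -8v + 3w + 16 → 3w
  leading term w: no divisor's leading term divides it; move 3w to the remainder.
  remainder 2u + 3w ≠ 0; add g_3 = 2u + 3w to the basis.

The other S-polynomials (S(f_1,g_3), S(f_2,g_3)) all reduce to 0 modulo the current basis, so we have a Gröbner basis.
Inter-reduce: drop elements whose leading term is divisible by another's, tail-reduce, and make monic.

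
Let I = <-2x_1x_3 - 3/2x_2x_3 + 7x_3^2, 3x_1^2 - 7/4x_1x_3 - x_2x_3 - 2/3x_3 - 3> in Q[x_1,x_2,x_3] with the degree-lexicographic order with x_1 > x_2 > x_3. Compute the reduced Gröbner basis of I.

f_1 = -2x_1x_3 - 3/2x_2x_3 + 7x_3^2, LT = x_1x_3.
f_2 = 3x_1^2 - 7/4x_1x_3 - x_2x_3 - 2/3x_3 - 3, LT = x_1^2.

S(f_1,f_2): lcm = x_1^2x_3. S = 3/4x_1x_2x_3 - 35/12x_1x_3^2 + 1/3x_2x_3^2 + 2/9x_3^2 + x_3.
  leading term x_1x_2x_3: subtract (-3/8x_2)·f_1 from 3/4x_1x_2x_3 - 35/12x_1x_3^2 + 1/3x_2x_3^2 + 2/9x_3^2 + x_3 → -35/12x_1x_3^2 - 9/16x_2^2x_3 + 71/24x_2x_3^2 + 2/9x_3^2 + x_3
  leading term x_1x_3^2: subtract (35/24x_3)·f_1 from -35/12x_1x_3^2 - 9/16x_2^2x_3 + 71/24x_2x_3^2 + 2/9x_3^2 + x_3 → -9/16x_2^2x_3 + 247/48x_2x_3^2 - 245/24x_3^3 + 2/9x_3^2 + x_3
  leading term x_2^2x_3: no divisor's leading term divides it; move -9/16x_2^2x_3 to the remainder.
  leading term x_2x_3^2: no divisor's leading term divides it; move 247/48x_2x_3^2 to the remainder.
  leading term x_3^3: no divisor's leading term divides it; move -245/24x_3^3 to the remainder.
  leading term x_3^2: no divisor's leading term divides it; move 2/9x_3^2 to the remainder.
  leading term x_3: no divisor's leading term divides it; move x_3 to the remainder.
  remainder -9/16x_2^2x_3 + 247/48x_2x_3^2 - 245/24x_3^3 + 2/9x_3^2 + x_3 ≠ 0; add g_3 = -9/16x_2^2x_3 + 247/48x_2x_3^2 - 245/24x_3^3 + 2/9x_3^2 + x_3 to the basis.

The other S-polynomials (S(f_1,g_3), S(f_2,g_3)) all reduce to 0 modulo the current basis, so we have a Gröbner basis.

G = {x_2^2x_3 - 247/27x_2x_3^2 + 490/27x_3^3 - 32/81x_3^2 - 16/9x_3, x_1^2 + 5/48x_2x_3 - 49/24x_3^2 - 2/9x_3 - 1, x_1x_3 + 3/4x_2x_3 - 7/2x_3^2}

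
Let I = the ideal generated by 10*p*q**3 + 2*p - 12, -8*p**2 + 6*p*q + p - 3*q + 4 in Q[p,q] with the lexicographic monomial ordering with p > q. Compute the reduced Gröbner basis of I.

G = {p + 5/16*q**4 - 5/12*q**3 - 11/16*q - 5/24, q**7 - 4/3*q**6 - 2*q**4 - 14/15*q**3 - 11/25*q + 278/75}

f_1 = 10*p*q**3 + 2*p - 12, LT = p*q**3.
f_2 = -8*p**2 + 6*p*q + p - 3*q + 4, LT = p**2.

S(f_1,f_2): lcm = p**2*q**3. S = 1/5*p**2 + 3/4*p*q**4 + 1/8*p*q**3 - 6/5*p - 3/8*q**4 + 1/2*q**3.
  reduce S modulo (f_1, f_2):
  remainder -6/5*p - 3/8*q**4 + 1/2*q**3 + 33/40*q + 1/4 ≠ 0; add g_3 = -6/5*p - 3/8*q**4 + 1/2*q**3 + 33/40*q + 1/4 to the basis.

S(f_1,g_3): lcm = p*q**3. S = 1/5*p - 5/16*q**7 + 5/12*q**6 + 11/16*q**4 + 5/24*q**3 - 6/5.
  reduce S modulo (f_1, f_2, g_3):
  remainder -5/16*q**7 + 5/12*q**6 + 5/8*q**4 + 7/24*q**3 + 11/80*q - 139/120 ≠ 0; add g_4 = -5/16*q**7 + 5/12*q**6 + 5/8*q**4 + 7/24*q**3 + 11/80*q - 139/120 to the basis.

The other S-polynomials (S(f_2,g_3), S(f_1,g_4), S(f_2,g_4), S(g_3,g_4)) all reduce to 0 modulo the current basis, so we have a Gröbner basis.
Inter-reduce: drop elements whose leading term is divisible by another's, tail-reduce, and make monic.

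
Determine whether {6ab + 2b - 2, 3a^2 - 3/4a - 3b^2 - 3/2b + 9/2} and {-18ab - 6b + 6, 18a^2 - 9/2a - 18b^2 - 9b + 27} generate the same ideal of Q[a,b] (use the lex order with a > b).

Since reduced Gröbner bases are canonical representatives of ideals under a given ordering, it suffices to compute and compare them.
Buchberger on the first generating set:
f_1 = 6ab + 2b - 2, LT = ab.
f_2 = 3a^2 - 3/4a - 3b^2 - 3/2b + 9/2, LT = a^2.

S(f_1,f_2): lcm = a^2b. S = 7/12ab - 1/3a + b^3 + 1/2b^2 - 3/2b.
  reduce S modulo (f_1, f_2):
  remainder -1/3a + b^3 + 1/2b^2 - 61/36b + 7/36 ≠ 0; add g_3 = -1/3a + b^3 + 1/2b^2 - 61/36b + 7/36 to the basis.

S(f_1,g_3): lcm = ab. S = 3b^4 + 3/2b^3 - 61/12b^2 + 11/12b - 1/3.
  reduce S modulo (f_1, f_2, g_3):
  remainder 3b^4 + 3/2b^3 - 61/12b^2 + 11/12b - 1/3 ≠ 0; add g_4 = 3b^4 + 3/2b^3 - 61/12b^2 + 11/12b - 1/3 to the basis.

The other S-polynomials (S(f_2,g_3), S(f_1,g_4), S(f_2,g_4), S(g_3,g_4)) all reduce to 0 modulo the current basis, so we have a Gröbner basis.
Inter-reduce: drop elements whose leading term is divisible by another's, tail-reduce, and make monic.
Reduced Gröbner basis: {a - 3b^3 - 3/2b^2 + 61/12b - 7/12, b^4 + 1/2b^3 - 61/36b^2 + 11/36b - 1/9}.

Buchberger on the second generating set:
h_1 = -18ab - 6b + 6, LT = ab.
h_2 = 18a^2 - 9/2a - 18b^2 - 9b + 27, LT = a^2.

S(h_1,h_2): lcm = a^2b. S = 7/12ab - 1/3a + b^3 + 1/2b^2 - 3/2b.
  reduce S modulo (h_1, h_2):
  remainder -1/3a + b^3 + 1/2b^2 - 61/36b + 7/36 ≠ 0; add k_3 = -1/3a + b^3 + 1/2b^2 - 61/36b + 7/36 to the basis.

S(h_1,k_3): lcm = ab. S = 3b^4 + 3/2b^3 - 61/12b^2 + 11/12b - 1/3.
  reduce S modulo (h_1, h_2, k_3):
  remainder 3b^4 + 3/2b^3 - 61/12b^2 + 11/12b - 1/3 ≠ 0; add k_4 = 3b^4 + 3/2b^3 - 61/12b^2 + 11/12b - 1/3 to the basis.

The other S-polynomials (S(h_2,k_3), S(h_1,k_4), S(h_2,k_4), S(k_3,k_4)) all reduce to 0 modulo the current basis, so we have a Gröbner basis.
Inter-reduce: drop elements whose leading term is divisible by another's, tail-reduce, and make monic.
Reduced Gröbner basis: {a - 3b^3 - 3/2b^2 + 61/12b - 7/12, b^4 + 1/2b^3 - 61/36b^2 + 11/36b - 1/9}.

These coincide, so the ideals are equal.

Yes, the ideals are equal.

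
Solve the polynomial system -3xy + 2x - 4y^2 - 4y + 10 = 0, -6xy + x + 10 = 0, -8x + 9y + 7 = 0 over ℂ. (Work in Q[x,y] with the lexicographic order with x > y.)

Compute a lex Gröbner basis by Buchberger's algorithm.
f_1 = -3xy + 2x - 4y^2 - 4y + 10, LT = xy.
f_2 = -6xy + x + 10, LT = xy.
f_3 = -8x + 9y + 7, LT = x.

S(f_1,f_2): lcm = xy. S = -1/2x + 4/3y^2 + 4/3y - 5/3.
  leading term x: subtract (1/16)·f_3 from -1/2x + 4/3y^2 + 4/3y - 5/3 → 4/3y^2 + 37/48y - 101/48
  leading term y^2: no divisor's leading term divides it; move 4/3y^2 to the remainder.
  leading term y: no divisor's leading term divides it; move 37/48y to the remainder.
  leading term 1: no divisor's leading term divides it; move -101/48 to the remainder.
  remainder 4/3y^2 + 37/48y - 101/48 ≠ 0; add h_4 = 4/3y^2 + 37/48y - 101/48 to the basis.

S(f_1,f_3): lcm = xy. S = -2/3x + 59/24y^2 + 53/24y - 10/3.
  leading term x: subtract (1/12)·f_3 from -2/3x + 59/24y^2 + 53/24y - 10/3 → 59/24y^2 + 35/24y - 47/12
  leading term y^2: subtract (59/32)·h_4 from 59/24y^2 + 35/24y - 47/12 → 19/512y - 19/512
  leading term y: no divisor's leading term divides it; move 19/512y to the remainder.
  leading term 1: no divisor's leading term divides it; move -19/512 to the remainder.
  remainder 19/512y - 19/512 ≠ 0; add h_5 = 19/512y - 19/512 to the basis.

The other S-polynomials (S(f_2,f_3), S(f_1,h_4), S(f_2,h_4), S(f_3,h_4), S(f_1,h_5), S(f_2,h_5), S(f_3,h_5), S(h_4,h_5)) all reduce to 0 modulo the current basis, so we have a Gröbner basis.
Inter-reduce: drop elements whose leading term is divisible by another's, tail-reduce, and make monic.
Reduced Gröbner basis: {x - 2, y - 1}.

A lex Gröbner basis eliminates variables successively. Here y - 1 depends only on y, with roots {1}; lifting each root through the earlier basis elements recovers the full solutions.
  y = 1: the earlier basis element becomes x - 2 = 0, giving x = 2 — point (2, 1).
Each listed point satisfies every original equation (direct substitution).

{(2, 1)}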